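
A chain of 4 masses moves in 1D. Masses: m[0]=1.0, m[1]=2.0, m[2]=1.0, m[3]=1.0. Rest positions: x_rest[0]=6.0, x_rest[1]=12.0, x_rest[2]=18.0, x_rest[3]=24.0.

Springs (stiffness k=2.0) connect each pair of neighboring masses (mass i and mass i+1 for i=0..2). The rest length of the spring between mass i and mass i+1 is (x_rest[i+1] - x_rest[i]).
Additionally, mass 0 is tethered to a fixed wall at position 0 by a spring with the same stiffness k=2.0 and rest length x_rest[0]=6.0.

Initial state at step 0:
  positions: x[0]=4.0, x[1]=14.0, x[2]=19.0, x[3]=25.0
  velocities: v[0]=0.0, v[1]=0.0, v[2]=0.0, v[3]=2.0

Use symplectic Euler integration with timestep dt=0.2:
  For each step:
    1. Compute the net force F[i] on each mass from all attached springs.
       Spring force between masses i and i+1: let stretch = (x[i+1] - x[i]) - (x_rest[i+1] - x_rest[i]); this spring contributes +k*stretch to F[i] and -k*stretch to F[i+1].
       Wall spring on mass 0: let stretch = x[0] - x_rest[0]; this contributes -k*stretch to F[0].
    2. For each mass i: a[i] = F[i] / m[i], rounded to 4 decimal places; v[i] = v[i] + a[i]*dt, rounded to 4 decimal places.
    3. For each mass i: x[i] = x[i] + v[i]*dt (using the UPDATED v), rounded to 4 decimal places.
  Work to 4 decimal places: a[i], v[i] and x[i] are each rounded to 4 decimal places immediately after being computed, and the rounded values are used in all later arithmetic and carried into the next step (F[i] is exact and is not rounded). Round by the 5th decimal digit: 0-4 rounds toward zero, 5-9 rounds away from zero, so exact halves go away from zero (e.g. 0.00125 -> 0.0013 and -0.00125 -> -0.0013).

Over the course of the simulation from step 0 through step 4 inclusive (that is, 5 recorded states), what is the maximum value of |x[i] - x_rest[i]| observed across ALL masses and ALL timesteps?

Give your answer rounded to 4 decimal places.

Step 0: x=[4.0000 14.0000 19.0000 25.0000] v=[0.0000 0.0000 0.0000 2.0000]
Step 1: x=[4.4800 13.8000 19.0800 25.4000] v=[2.4000 -1.0000 0.4000 2.0000]
Step 2: x=[5.3472 13.4384 19.2432 25.7744] v=[4.3360 -1.8080 0.8160 1.8720]
Step 3: x=[6.4339 12.9853 19.4645 26.1063] v=[5.4336 -2.2653 1.1066 1.6595]
Step 4: x=[7.5300 12.5294 19.6988 26.3869] v=[5.4806 -2.2797 1.1716 1.4028]
Max displacement = 2.3869

Answer: 2.3869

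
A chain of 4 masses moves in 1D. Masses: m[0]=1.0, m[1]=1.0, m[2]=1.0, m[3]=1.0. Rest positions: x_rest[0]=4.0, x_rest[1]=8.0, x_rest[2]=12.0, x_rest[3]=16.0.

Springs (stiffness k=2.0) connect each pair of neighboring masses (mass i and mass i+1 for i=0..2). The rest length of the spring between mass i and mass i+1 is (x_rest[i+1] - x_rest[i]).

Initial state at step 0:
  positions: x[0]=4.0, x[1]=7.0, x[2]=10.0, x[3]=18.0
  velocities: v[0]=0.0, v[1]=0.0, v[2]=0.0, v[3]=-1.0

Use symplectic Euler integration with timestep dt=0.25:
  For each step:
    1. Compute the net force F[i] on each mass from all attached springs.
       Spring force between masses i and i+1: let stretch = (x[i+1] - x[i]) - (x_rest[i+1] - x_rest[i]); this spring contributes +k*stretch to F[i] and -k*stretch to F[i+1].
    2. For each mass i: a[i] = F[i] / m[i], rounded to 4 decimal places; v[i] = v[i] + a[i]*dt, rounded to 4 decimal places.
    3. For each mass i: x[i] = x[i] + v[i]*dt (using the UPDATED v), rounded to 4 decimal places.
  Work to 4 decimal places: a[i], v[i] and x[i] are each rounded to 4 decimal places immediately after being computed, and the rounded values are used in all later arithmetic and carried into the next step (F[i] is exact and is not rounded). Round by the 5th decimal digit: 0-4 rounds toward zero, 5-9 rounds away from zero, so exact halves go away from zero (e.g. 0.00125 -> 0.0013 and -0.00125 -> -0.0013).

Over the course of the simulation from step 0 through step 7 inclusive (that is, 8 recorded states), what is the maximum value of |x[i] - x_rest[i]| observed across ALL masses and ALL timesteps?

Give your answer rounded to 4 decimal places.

Answer: 2.5522

Derivation:
Step 0: x=[4.0000 7.0000 10.0000 18.0000] v=[0.0000 0.0000 0.0000 -1.0000]
Step 1: x=[3.8750 7.0000 10.6250 17.2500] v=[-0.5000 0.0000 2.5000 -3.0000]
Step 2: x=[3.6406 7.0625 11.6250 16.1719] v=[-0.9375 0.2500 4.0000 -4.3125]
Step 3: x=[3.3340 7.2676 12.6231 15.0254] v=[-1.2266 0.8203 3.9922 -4.5860]
Step 4: x=[3.0191 7.6504 13.2520 14.0786] v=[-1.2598 1.5313 2.5156 -3.7872]
Step 5: x=[2.7831 8.1545 13.2840 13.5285] v=[-0.9442 2.0165 0.1281 -2.2005]
Step 6: x=[2.7185 8.6284 12.7054 13.4478] v=[-0.2585 1.8956 -2.3144 -0.3228]
Step 7: x=[2.8926 8.8732 11.7100 13.7743] v=[0.6965 0.9792 -3.9817 1.3060]
Max displacement = 2.5522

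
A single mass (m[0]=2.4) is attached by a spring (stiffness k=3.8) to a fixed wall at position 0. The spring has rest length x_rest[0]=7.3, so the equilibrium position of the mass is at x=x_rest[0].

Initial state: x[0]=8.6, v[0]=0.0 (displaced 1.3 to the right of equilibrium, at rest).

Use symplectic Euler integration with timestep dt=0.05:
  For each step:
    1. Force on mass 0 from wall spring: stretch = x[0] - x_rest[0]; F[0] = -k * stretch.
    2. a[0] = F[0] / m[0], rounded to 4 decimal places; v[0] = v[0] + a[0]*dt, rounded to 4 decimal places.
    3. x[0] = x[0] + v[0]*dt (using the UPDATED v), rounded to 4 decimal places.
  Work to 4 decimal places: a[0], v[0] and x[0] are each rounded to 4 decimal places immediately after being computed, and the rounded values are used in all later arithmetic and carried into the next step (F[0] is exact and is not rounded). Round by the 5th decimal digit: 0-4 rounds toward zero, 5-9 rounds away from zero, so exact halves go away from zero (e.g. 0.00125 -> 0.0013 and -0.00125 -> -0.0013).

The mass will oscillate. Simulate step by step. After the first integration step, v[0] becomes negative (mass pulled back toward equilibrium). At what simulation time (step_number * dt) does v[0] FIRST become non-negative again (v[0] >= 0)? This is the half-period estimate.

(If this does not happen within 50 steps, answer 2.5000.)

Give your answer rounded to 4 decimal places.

Answer: 2.5000

Derivation:
Step 0: x=[8.6000] v=[0.0000]
Step 1: x=[8.5949] v=[-0.1029]
Step 2: x=[8.5846] v=[-0.2054]
Step 3: x=[8.5692] v=[-0.3071]
Step 4: x=[8.5488] v=[-0.4076]
Step 5: x=[8.5235] v=[-0.5065]
Step 6: x=[8.4933] v=[-0.6034]
Step 7: x=[8.4584] v=[-0.6979]
Step 8: x=[8.4189] v=[-0.7896]
Step 9: x=[8.3750] v=[-0.8782]
Step 10: x=[8.3268] v=[-0.9633]
Step 11: x=[8.2746] v=[-1.0446]
Step 12: x=[8.2185] v=[-1.1218]
Step 13: x=[8.1588] v=[-1.1945]
Step 14: x=[8.0957] v=[-1.2625]
Step 15: x=[8.0294] v=[-1.3255]
Step 16: x=[7.9602] v=[-1.3832]
Step 17: x=[7.8884] v=[-1.4355]
Step 18: x=[7.8143] v=[-1.4821]
Step 19: x=[7.7382] v=[-1.5228]
Step 20: x=[7.6603] v=[-1.5575]
Step 21: x=[7.5810] v=[-1.5860]
Step 22: x=[7.5006] v=[-1.6082]
Step 23: x=[7.4194] v=[-1.6241]
Step 24: x=[7.3377] v=[-1.6336]
Step 25: x=[7.2559] v=[-1.6366]
Step 26: x=[7.1742] v=[-1.6331]
Step 27: x=[7.0930] v=[-1.6231]
Step 28: x=[7.0127] v=[-1.6067]
Step 29: x=[6.9335] v=[-1.5840]
Step 30: x=[6.8558] v=[-1.5550]
Step 31: x=[6.7798] v=[-1.5198]
Step 32: x=[6.7059] v=[-1.4786]
Step 33: x=[6.6343] v=[-1.4316]
Step 34: x=[6.5654] v=[-1.3789]
Step 35: x=[6.4994] v=[-1.3207]
Step 36: x=[6.4365] v=[-1.2573]
Step 37: x=[6.3771] v=[-1.1889]
Step 38: x=[6.3213] v=[-1.1158]
Step 39: x=[6.2694] v=[-1.0383]
Step 40: x=[6.2216] v=[-0.9567]
Step 41: x=[6.1780] v=[-0.8713]
Step 42: x=[6.1389] v=[-0.7825]
Step 43: x=[6.1044] v=[-0.6906]
Step 44: x=[6.0746] v=[-0.5960]
Step 45: x=[6.0497] v=[-0.4990]
Step 46: x=[6.0297] v=[-0.4000]
Step 47: x=[6.0147] v=[-0.2994]
Step 48: x=[6.0048] v=[-0.1976]
Step 49: x=[6.0000] v=[-0.0951]
Step 50: x=[6.0004] v=[0.0078]
First v>=0 after going negative at step 50, time=2.5000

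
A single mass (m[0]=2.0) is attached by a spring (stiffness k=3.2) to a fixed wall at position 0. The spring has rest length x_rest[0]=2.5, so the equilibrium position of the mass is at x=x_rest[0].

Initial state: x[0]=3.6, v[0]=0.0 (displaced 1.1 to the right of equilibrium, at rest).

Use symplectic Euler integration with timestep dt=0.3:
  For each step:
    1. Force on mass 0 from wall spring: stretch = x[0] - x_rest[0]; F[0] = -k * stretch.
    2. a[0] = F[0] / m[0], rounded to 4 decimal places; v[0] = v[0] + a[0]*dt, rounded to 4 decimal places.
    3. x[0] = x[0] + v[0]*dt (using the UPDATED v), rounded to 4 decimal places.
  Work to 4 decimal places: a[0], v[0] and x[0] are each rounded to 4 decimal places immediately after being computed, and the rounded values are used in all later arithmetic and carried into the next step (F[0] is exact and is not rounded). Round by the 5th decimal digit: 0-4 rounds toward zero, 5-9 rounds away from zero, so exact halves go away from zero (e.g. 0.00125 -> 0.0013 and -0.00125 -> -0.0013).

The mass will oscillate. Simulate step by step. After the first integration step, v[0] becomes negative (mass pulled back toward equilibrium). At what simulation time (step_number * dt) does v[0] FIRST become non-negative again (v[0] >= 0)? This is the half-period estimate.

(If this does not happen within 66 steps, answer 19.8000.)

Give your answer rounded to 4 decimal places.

Answer: 2.7000

Derivation:
Step 0: x=[3.6000] v=[0.0000]
Step 1: x=[3.4416] v=[-0.5280]
Step 2: x=[3.1476] v=[-0.9800]
Step 3: x=[2.7603] v=[-1.2909]
Step 4: x=[2.3355] v=[-1.4159]
Step 5: x=[1.9344] v=[-1.3369]
Step 6: x=[1.6148] v=[-1.0654]
Step 7: x=[1.4227] v=[-0.6405]
Step 8: x=[1.3857] v=[-0.1234]
Step 9: x=[1.5092] v=[0.4115]
First v>=0 after going negative at step 9, time=2.7000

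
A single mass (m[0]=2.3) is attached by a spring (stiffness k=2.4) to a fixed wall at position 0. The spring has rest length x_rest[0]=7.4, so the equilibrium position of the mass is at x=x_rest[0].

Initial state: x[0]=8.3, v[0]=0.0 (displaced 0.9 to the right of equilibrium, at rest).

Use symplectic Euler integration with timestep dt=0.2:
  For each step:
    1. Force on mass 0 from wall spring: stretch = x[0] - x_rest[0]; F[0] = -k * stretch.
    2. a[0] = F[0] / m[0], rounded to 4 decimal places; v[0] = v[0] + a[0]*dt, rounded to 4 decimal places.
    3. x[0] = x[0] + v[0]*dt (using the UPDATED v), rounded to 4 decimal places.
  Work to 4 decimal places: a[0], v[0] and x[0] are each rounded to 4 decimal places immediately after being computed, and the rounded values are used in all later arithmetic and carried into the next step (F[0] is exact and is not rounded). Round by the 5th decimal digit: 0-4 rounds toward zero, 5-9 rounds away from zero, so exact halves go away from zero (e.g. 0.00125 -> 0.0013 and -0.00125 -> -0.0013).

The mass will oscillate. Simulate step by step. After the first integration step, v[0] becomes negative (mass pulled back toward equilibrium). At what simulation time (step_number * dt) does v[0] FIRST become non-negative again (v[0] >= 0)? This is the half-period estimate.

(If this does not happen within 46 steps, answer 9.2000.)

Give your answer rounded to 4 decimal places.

Step 0: x=[8.3000] v=[0.0000]
Step 1: x=[8.2624] v=[-0.1878]
Step 2: x=[8.1888] v=[-0.3678]
Step 3: x=[8.0823] v=[-0.5324]
Step 4: x=[7.9473] v=[-0.6748]
Step 5: x=[7.7895] v=[-0.7890]
Step 6: x=[7.6154] v=[-0.8703]
Step 7: x=[7.4323] v=[-0.9153]
Step 8: x=[7.2479] v=[-0.9220]
Step 9: x=[7.0698] v=[-0.8903]
Step 10: x=[6.9055] v=[-0.8214]
Step 11: x=[6.7619] v=[-0.7182]
Step 12: x=[6.6449] v=[-0.5850]
Step 13: x=[6.5594] v=[-0.4274]
Step 14: x=[6.5090] v=[-0.2520]
Step 15: x=[6.4958] v=[-0.0661]
Step 16: x=[6.5203] v=[0.1226]
First v>=0 after going negative at step 16, time=3.2000

Answer: 3.2000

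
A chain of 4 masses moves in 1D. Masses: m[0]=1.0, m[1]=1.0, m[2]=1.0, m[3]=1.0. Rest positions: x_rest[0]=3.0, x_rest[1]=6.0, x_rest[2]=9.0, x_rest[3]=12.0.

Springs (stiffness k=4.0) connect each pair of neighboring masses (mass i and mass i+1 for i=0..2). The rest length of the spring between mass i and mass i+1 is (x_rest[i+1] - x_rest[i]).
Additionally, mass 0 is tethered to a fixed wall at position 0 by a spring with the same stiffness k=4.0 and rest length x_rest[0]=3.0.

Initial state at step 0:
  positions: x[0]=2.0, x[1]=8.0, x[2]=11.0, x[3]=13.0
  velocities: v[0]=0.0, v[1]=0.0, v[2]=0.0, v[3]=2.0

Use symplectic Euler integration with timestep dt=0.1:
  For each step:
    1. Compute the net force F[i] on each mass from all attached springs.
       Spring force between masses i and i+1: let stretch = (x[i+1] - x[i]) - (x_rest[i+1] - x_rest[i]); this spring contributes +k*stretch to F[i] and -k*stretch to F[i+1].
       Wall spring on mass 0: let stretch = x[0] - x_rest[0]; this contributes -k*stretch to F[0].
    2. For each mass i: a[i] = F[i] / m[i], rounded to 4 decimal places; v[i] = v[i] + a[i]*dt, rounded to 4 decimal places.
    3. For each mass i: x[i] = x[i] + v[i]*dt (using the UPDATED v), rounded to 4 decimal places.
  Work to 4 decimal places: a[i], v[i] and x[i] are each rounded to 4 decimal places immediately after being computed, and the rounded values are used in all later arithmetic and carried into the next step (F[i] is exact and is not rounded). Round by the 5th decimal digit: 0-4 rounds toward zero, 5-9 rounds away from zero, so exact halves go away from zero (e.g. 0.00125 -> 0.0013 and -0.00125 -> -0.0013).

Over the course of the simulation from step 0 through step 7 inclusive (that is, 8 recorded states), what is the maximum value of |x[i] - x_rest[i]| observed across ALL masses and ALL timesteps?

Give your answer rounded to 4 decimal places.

Answer: 2.7710

Derivation:
Step 0: x=[2.0000 8.0000 11.0000 13.0000] v=[0.0000 0.0000 0.0000 2.0000]
Step 1: x=[2.1600 7.8800 10.9600 13.2400] v=[1.6000 -1.2000 -0.4000 2.4000]
Step 2: x=[2.4624 7.6544 10.8880 13.5088] v=[3.0240 -2.2560 -0.7200 2.6880]
Step 3: x=[2.8740 7.3505 10.7915 13.7928] v=[4.1158 -3.0394 -0.9651 2.8397]
Step 4: x=[3.3497 7.0051 10.6774 14.0767] v=[4.7568 -3.4536 -1.1410 2.8392]
Step 5: x=[3.8376 6.6604 10.5524 14.3447] v=[4.8791 -3.4468 -1.2502 2.6795]
Step 6: x=[4.2849 6.3585 10.4234 14.5810] v=[4.4732 -3.0191 -1.2901 2.3626]
Step 7: x=[4.6438 6.1362 10.2981 14.7710] v=[3.5887 -2.2226 -1.2530 1.8996]
Max displacement = 2.7710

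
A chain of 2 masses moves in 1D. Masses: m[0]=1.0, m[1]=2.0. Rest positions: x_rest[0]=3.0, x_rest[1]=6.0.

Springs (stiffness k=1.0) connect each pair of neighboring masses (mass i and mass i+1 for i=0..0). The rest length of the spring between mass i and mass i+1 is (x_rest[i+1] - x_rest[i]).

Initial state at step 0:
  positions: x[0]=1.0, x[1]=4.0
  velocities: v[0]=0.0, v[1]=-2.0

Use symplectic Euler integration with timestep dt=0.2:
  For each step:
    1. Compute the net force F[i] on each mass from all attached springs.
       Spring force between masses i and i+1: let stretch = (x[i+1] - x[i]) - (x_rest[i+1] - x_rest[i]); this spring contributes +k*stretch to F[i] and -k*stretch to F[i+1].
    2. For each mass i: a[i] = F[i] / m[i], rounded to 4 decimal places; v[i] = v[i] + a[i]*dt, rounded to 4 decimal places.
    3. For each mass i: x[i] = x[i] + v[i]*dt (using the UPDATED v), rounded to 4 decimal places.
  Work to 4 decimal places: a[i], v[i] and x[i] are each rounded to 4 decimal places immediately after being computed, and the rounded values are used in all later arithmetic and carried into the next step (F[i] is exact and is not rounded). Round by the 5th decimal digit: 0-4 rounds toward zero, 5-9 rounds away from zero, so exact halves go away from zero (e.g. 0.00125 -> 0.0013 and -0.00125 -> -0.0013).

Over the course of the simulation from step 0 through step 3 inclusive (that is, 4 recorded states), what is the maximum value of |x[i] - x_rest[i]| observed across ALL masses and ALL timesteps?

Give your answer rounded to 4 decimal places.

Answer: 3.1685

Derivation:
Step 0: x=[1.0000 4.0000] v=[0.0000 -2.0000]
Step 1: x=[1.0000 3.6000] v=[0.0000 -2.0000]
Step 2: x=[0.9840 3.2080] v=[-0.0800 -1.9600]
Step 3: x=[0.9370 2.8315] v=[-0.2352 -1.8824]
Max displacement = 3.1685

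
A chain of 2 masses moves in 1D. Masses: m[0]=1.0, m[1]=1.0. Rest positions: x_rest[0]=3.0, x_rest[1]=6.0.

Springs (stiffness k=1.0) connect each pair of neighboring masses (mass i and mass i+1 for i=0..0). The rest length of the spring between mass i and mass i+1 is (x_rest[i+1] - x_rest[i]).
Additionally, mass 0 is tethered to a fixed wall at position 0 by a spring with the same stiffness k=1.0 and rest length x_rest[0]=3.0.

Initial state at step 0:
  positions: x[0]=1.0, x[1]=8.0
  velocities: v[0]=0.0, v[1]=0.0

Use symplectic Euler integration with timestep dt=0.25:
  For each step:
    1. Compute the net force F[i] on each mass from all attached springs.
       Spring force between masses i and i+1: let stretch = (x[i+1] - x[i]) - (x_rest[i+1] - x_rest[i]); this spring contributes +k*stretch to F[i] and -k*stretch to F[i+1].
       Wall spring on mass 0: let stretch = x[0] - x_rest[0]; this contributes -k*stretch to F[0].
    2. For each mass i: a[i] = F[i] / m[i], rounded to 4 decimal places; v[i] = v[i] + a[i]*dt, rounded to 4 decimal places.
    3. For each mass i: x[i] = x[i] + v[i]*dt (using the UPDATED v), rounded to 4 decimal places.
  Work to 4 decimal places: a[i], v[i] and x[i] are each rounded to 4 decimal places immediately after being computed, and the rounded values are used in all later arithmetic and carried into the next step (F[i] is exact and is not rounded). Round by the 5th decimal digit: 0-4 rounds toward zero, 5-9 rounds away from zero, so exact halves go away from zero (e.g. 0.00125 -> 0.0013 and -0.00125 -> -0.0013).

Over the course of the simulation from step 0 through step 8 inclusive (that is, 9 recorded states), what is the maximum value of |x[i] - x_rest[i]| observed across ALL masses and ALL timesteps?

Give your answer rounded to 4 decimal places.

Answer: 2.5190

Derivation:
Step 0: x=[1.0000 8.0000] v=[0.0000 0.0000]
Step 1: x=[1.3750 7.7500] v=[1.5000 -1.0000]
Step 2: x=[2.0625 7.2891] v=[2.7500 -1.8438]
Step 3: x=[2.9478 6.6890] v=[3.5410 -2.4005]
Step 4: x=[3.8827 6.0426] v=[3.7394 -2.5858]
Step 5: x=[4.7099 5.4487] v=[3.3087 -2.3758]
Step 6: x=[5.2889 4.9961] v=[2.3159 -1.8105]
Step 7: x=[5.5190 4.7493] v=[0.9205 -0.9873]
Step 8: x=[5.3561 4.7381] v=[-0.6517 -0.0449]
Max displacement = 2.5190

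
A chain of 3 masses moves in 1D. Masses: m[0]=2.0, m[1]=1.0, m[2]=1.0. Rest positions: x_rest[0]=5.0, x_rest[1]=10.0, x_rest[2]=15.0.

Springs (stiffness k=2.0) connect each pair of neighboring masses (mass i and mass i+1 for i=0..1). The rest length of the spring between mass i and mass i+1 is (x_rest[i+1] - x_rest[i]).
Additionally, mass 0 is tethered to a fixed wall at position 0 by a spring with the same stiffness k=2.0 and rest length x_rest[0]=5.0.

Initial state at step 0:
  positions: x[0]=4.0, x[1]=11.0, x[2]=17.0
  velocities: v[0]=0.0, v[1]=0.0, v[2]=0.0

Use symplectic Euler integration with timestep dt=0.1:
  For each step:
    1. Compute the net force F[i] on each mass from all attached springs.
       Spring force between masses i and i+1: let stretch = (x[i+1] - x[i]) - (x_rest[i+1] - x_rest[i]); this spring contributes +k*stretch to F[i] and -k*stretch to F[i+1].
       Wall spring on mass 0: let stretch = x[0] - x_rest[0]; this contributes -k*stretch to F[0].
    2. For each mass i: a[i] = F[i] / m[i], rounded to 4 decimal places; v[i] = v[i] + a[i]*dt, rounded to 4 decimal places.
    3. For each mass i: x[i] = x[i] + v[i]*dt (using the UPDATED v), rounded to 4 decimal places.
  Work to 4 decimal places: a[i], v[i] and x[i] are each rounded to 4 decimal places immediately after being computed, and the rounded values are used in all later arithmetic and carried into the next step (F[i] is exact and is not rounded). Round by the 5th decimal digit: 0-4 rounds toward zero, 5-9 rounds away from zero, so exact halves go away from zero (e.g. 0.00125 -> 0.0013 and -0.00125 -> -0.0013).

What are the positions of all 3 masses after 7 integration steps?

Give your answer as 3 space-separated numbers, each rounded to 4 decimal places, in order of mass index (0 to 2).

Answer: 4.7445 10.5547 16.4440

Derivation:
Step 0: x=[4.0000 11.0000 17.0000] v=[0.0000 0.0000 0.0000]
Step 1: x=[4.0300 10.9800 16.9800] v=[0.3000 -0.2000 -0.2000]
Step 2: x=[4.0892 10.9410 16.9400] v=[0.5920 -0.3900 -0.4000]
Step 3: x=[4.1760 10.8849 16.8800] v=[0.8683 -0.5606 -0.5998]
Step 4: x=[4.2882 10.8146 16.8001] v=[1.1216 -0.7034 -0.7988]
Step 5: x=[4.4227 10.7334 16.7005] v=[1.3454 -0.8116 -0.9959]
Step 6: x=[4.5761 10.6454 16.5816] v=[1.5342 -0.8803 -1.1893]
Step 7: x=[4.7445 10.5547 16.4440] v=[1.6835 -0.9069 -1.3765]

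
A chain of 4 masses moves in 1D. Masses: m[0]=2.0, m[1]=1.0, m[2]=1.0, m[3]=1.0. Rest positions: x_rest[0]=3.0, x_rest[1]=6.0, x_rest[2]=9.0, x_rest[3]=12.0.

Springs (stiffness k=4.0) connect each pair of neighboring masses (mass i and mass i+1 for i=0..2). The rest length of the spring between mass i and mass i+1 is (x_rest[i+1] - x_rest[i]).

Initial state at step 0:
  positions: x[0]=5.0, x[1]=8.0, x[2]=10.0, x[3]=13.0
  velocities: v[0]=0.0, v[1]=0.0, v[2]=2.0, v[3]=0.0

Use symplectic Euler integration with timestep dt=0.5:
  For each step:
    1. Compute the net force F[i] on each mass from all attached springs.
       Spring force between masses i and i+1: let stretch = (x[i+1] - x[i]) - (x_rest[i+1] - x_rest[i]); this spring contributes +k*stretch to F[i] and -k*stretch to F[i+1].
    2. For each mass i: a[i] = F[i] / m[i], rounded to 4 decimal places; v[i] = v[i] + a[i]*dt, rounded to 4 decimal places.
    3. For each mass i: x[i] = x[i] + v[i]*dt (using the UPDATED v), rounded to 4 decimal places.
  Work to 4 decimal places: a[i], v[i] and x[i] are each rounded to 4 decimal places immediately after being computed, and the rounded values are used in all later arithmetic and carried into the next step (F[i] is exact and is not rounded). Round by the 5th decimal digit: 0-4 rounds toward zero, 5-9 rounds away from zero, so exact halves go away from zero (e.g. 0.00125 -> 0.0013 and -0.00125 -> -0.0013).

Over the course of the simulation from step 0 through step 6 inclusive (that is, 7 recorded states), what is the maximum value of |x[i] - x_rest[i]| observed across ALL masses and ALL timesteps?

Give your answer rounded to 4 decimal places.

Answer: 3.8750

Derivation:
Step 0: x=[5.0000 8.0000 10.0000 13.0000] v=[0.0000 0.0000 2.0000 0.0000]
Step 1: x=[5.0000 7.0000 12.0000 13.0000] v=[0.0000 -2.0000 4.0000 0.0000]
Step 2: x=[4.5000 9.0000 10.0000 15.0000] v=[-1.0000 4.0000 -4.0000 4.0000]
Step 3: x=[4.7500 7.5000 12.0000 15.0000] v=[0.5000 -3.0000 4.0000 0.0000]
Step 4: x=[4.8750 7.7500 12.5000 15.0000] v=[0.2500 0.5000 1.0000 0.0000]
Step 5: x=[4.9375 9.8750 10.7500 15.5000] v=[0.1250 4.2500 -3.5000 1.0000]
Step 6: x=[5.9688 7.9375 12.8750 14.2500] v=[2.0625 -3.8750 4.2500 -2.5000]
Max displacement = 3.8750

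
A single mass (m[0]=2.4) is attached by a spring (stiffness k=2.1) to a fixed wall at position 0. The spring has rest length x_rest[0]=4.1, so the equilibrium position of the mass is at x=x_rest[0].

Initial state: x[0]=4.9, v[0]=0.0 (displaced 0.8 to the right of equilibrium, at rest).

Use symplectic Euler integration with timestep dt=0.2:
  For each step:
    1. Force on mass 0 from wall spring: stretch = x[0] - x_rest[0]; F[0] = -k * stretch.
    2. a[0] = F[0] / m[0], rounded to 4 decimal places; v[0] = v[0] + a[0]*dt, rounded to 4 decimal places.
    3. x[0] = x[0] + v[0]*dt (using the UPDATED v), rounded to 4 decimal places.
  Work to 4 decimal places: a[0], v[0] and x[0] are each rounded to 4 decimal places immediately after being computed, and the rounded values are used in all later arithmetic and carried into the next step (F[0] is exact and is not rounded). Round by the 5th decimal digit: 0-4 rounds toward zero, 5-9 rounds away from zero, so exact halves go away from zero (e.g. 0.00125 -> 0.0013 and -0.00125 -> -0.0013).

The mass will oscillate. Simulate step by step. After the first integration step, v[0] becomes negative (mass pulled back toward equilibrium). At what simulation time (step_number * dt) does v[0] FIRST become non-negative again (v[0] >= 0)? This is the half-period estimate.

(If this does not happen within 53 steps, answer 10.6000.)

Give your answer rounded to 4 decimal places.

Answer: 3.4000

Derivation:
Step 0: x=[4.9000] v=[0.0000]
Step 1: x=[4.8720] v=[-0.1400]
Step 2: x=[4.8170] v=[-0.2751]
Step 3: x=[4.7369] v=[-0.4006]
Step 4: x=[4.6345] v=[-0.5121]
Step 5: x=[4.5134] v=[-0.6056]
Step 6: x=[4.3778] v=[-0.6779]
Step 7: x=[4.2325] v=[-0.7265]
Step 8: x=[4.0826] v=[-0.7497]
Step 9: x=[3.9333] v=[-0.7467]
Step 10: x=[3.7898] v=[-0.7175]
Step 11: x=[3.6572] v=[-0.6632]
Step 12: x=[3.5401] v=[-0.5857]
Step 13: x=[3.4426] v=[-0.4877]
Step 14: x=[3.3681] v=[-0.3727]
Step 15: x=[3.3192] v=[-0.2446]
Step 16: x=[3.2976] v=[-0.1080]
Step 17: x=[3.3041] v=[0.0324]
First v>=0 after going negative at step 17, time=3.4000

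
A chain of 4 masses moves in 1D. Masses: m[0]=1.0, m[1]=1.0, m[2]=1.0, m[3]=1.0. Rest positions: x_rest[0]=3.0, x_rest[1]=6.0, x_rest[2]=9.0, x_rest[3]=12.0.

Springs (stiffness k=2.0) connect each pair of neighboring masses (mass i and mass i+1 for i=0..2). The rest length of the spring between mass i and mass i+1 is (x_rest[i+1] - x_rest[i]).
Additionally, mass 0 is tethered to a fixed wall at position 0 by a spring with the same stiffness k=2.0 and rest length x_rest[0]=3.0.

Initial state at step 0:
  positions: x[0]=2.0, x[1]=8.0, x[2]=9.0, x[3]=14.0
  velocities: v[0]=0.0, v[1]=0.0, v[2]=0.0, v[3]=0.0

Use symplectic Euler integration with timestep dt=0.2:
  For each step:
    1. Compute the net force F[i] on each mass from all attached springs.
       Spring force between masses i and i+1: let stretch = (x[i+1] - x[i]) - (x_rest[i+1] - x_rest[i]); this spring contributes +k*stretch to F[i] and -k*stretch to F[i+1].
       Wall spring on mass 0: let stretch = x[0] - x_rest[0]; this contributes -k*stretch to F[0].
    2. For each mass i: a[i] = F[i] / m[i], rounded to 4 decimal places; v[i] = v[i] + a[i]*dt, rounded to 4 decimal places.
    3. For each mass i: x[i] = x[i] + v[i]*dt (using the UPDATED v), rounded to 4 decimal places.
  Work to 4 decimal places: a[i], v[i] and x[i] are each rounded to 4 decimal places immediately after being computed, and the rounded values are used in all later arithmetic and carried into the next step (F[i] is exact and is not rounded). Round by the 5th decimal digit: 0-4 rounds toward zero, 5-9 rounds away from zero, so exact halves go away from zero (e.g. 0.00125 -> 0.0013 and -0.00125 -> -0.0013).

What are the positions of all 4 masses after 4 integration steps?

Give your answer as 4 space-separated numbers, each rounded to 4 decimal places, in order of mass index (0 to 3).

Step 0: x=[2.0000 8.0000 9.0000 14.0000] v=[0.0000 0.0000 0.0000 0.0000]
Step 1: x=[2.3200 7.6000 9.3200 13.8400] v=[1.6000 -2.0000 1.6000 -0.8000]
Step 2: x=[2.8768 6.9152 9.8640 13.5584] v=[2.7840 -3.4240 2.7200 -1.4080]
Step 3: x=[3.5265 6.1432 10.4676 13.2212] v=[3.2486 -3.8598 3.0182 -1.6858]
Step 4: x=[4.1034 5.5079 10.9456 12.9038] v=[2.8847 -3.1767 2.3899 -1.5872]

Answer: 4.1034 5.5079 10.9456 12.9038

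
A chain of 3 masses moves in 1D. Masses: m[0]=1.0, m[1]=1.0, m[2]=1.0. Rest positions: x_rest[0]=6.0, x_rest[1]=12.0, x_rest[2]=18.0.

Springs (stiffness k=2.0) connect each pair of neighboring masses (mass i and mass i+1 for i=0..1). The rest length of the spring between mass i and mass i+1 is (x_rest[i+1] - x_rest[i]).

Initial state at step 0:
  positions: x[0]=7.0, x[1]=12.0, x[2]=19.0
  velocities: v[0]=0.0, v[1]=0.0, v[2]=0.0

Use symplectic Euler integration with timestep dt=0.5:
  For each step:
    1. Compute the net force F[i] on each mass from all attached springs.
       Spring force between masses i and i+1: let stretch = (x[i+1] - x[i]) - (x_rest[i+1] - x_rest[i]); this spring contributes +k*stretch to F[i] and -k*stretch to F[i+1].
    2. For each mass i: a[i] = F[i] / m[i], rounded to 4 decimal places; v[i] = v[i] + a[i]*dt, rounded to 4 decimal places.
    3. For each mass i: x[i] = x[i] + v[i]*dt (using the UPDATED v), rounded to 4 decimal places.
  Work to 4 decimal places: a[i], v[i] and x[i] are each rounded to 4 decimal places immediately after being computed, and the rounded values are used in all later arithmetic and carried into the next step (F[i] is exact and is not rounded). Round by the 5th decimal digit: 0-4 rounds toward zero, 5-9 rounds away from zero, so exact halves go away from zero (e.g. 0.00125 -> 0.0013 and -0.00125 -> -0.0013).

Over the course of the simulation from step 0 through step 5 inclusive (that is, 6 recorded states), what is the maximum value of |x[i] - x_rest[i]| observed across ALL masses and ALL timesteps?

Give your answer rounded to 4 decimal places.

Answer: 1.5000

Derivation:
Step 0: x=[7.0000 12.0000 19.0000] v=[0.0000 0.0000 0.0000]
Step 1: x=[6.5000 13.0000 18.5000] v=[-1.0000 2.0000 -1.0000]
Step 2: x=[6.2500 13.5000 18.2500] v=[-0.5000 1.0000 -0.5000]
Step 3: x=[6.6250 12.7500 18.6250] v=[0.7500 -1.5000 0.7500]
Step 4: x=[7.0625 11.8750 19.0625] v=[0.8750 -1.7500 0.8750]
Step 5: x=[6.9063 12.1875 18.9063] v=[-0.3125 0.6250 -0.3125]
Max displacement = 1.5000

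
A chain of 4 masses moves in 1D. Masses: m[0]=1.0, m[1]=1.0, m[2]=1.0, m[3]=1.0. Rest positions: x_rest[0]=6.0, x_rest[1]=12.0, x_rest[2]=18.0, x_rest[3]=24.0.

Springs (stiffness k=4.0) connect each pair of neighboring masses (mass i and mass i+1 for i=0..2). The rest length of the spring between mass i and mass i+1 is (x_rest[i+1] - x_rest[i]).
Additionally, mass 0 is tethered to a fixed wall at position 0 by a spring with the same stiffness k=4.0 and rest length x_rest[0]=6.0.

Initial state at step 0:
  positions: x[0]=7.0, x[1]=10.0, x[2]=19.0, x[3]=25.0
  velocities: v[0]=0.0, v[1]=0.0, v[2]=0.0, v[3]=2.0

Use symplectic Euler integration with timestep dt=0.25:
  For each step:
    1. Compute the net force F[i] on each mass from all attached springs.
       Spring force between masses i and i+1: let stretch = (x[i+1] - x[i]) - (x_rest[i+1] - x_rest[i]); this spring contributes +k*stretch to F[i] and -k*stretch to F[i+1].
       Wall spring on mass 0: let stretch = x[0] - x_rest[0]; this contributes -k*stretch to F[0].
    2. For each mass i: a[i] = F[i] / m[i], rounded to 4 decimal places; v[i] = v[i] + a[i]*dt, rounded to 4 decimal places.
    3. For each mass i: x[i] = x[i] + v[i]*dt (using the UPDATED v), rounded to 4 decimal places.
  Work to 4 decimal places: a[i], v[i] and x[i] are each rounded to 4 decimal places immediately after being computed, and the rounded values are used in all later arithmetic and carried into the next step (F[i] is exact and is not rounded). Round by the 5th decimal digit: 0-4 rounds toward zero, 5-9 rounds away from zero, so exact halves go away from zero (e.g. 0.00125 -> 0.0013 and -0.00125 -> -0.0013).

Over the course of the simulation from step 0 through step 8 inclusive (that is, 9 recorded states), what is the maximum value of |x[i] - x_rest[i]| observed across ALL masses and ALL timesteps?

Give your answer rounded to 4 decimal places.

Answer: 2.4334

Derivation:
Step 0: x=[7.0000 10.0000 19.0000 25.0000] v=[0.0000 0.0000 0.0000 2.0000]
Step 1: x=[6.0000 11.5000 18.2500 25.5000] v=[-4.0000 6.0000 -3.0000 2.0000]
Step 2: x=[4.8750 13.3125 17.6250 25.6875] v=[-4.5000 7.2500 -2.5000 0.7500]
Step 3: x=[4.6406 14.0938 17.9375 25.3594] v=[-0.9375 3.1250 1.2500 -1.3125]
Step 4: x=[5.6094 13.4727 19.1446 24.6758] v=[3.8751 -2.4845 4.8282 -2.7344]
Step 5: x=[7.1417 12.3037 20.3165 24.1094] v=[6.1290 -4.6759 4.6875 -2.2656]
Step 6: x=[8.1790 11.8474 20.4334 24.0948] v=[4.1493 -1.8251 0.4676 -0.0585]
Step 7: x=[8.0887 12.6205 19.3192 24.6648] v=[-0.3613 3.0925 -4.4570 2.2801]
Step 8: x=[7.1092 13.9354 17.8667 25.3984] v=[-3.9182 5.2594 -5.8101 2.9345]
Max displacement = 2.4334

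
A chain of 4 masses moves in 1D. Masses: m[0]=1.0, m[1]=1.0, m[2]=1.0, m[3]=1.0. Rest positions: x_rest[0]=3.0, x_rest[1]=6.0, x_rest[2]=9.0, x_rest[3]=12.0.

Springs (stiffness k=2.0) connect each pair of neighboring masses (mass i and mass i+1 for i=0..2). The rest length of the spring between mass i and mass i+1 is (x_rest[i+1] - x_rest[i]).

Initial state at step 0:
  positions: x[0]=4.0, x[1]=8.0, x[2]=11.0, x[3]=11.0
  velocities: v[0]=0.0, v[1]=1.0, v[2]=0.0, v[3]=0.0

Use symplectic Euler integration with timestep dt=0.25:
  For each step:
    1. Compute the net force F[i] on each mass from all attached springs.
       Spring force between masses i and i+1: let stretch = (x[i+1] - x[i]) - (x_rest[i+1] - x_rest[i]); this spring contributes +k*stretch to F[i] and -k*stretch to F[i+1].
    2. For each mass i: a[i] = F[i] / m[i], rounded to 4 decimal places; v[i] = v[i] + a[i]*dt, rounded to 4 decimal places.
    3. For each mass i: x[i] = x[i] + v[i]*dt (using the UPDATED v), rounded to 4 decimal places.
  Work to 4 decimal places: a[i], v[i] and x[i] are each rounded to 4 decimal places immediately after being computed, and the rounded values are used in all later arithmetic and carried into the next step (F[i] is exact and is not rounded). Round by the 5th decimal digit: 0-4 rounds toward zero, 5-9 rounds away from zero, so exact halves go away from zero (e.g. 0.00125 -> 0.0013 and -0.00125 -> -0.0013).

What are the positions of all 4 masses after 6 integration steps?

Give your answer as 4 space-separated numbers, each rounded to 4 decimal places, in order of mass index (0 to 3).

Step 0: x=[4.0000 8.0000 11.0000 11.0000] v=[0.0000 1.0000 0.0000 0.0000]
Step 1: x=[4.1250 8.1250 10.6250 11.3750] v=[0.5000 0.5000 -1.5000 1.5000]
Step 2: x=[4.3750 8.0625 10.0313 12.0313] v=[1.0000 -0.2500 -2.3750 2.6250]
Step 3: x=[4.7110 7.7852 9.4415 12.8126] v=[1.3438 -1.1094 -2.3594 3.1250]
Step 4: x=[5.0562 7.3306 9.0660 13.5475] v=[1.3809 -1.8184 -1.5020 2.9395]
Step 5: x=[5.3107 6.8086 9.0338 14.0972] v=[1.0181 -2.0879 -0.1290 2.1988]
Step 6: x=[5.3775 6.3775 9.3563 14.3890] v=[0.2671 -1.7243 1.2901 1.1671]

Answer: 5.3775 6.3775 9.3563 14.3890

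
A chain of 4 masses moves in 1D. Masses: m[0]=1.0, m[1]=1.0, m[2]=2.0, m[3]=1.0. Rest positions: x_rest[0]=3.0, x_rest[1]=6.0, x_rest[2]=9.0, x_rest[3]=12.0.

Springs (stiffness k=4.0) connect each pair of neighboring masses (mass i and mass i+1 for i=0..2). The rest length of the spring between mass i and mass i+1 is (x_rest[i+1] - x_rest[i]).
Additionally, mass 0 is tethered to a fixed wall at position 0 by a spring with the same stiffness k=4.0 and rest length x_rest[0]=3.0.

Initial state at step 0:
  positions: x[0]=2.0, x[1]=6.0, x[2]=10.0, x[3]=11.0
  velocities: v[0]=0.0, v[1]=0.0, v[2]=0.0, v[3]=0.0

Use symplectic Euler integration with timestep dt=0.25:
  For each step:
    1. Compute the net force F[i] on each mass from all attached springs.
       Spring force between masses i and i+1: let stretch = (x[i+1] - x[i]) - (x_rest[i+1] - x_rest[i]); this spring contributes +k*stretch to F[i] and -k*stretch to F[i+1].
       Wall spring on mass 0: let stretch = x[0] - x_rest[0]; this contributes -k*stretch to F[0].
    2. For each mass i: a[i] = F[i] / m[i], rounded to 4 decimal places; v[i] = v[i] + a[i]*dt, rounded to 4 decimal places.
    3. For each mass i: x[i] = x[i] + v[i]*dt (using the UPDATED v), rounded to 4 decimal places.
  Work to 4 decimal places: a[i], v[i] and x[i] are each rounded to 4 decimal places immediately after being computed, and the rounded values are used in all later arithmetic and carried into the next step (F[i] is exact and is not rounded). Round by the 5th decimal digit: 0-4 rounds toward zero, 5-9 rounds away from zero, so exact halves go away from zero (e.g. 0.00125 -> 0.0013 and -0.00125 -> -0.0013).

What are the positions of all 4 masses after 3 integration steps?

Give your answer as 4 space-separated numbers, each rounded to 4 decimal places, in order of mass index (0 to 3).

Answer: 3.8828 6.1172 8.4688 13.0001

Derivation:
Step 0: x=[2.0000 6.0000 10.0000 11.0000] v=[0.0000 0.0000 0.0000 0.0000]
Step 1: x=[2.5000 6.0000 9.6250 11.5000] v=[2.0000 0.0000 -1.5000 2.0000]
Step 2: x=[3.2500 6.0313 9.0313 12.2813] v=[3.0000 0.1250 -2.3750 3.1250]
Step 3: x=[3.8828 6.1172 8.4688 13.0001] v=[2.5313 0.3437 -2.2500 2.8750]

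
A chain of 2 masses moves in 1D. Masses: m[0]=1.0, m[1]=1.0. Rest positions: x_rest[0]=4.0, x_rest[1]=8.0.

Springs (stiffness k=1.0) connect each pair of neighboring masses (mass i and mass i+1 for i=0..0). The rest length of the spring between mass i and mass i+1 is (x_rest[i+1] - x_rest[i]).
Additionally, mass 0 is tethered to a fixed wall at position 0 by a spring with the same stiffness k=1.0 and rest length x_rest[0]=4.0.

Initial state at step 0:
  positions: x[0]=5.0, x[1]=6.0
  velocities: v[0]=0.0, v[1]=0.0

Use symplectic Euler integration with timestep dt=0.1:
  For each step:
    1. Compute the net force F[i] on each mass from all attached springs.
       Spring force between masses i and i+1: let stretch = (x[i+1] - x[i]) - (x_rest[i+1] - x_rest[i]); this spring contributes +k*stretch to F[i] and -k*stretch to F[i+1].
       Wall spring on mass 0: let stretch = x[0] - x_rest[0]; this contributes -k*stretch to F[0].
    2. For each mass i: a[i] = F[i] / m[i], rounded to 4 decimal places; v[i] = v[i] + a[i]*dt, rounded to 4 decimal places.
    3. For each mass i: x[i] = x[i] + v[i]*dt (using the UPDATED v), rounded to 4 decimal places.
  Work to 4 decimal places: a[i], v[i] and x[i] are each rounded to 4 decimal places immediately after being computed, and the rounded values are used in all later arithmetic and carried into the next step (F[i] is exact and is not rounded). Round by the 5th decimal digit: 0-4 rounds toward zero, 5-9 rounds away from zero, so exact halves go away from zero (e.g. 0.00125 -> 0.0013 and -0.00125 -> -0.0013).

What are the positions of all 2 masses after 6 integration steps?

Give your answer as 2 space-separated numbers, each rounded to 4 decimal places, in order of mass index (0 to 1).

Step 0: x=[5.0000 6.0000] v=[0.0000 0.0000]
Step 1: x=[4.9600 6.0300] v=[-0.4000 0.3000]
Step 2: x=[4.8811 6.0893] v=[-0.7890 0.5930]
Step 3: x=[4.7655 6.1765] v=[-1.1563 0.8722]
Step 4: x=[4.6163 6.2896] v=[-1.4918 1.1311]
Step 5: x=[4.4377 6.4260] v=[-1.7861 1.3638]
Step 6: x=[4.2346 6.5825] v=[-2.0310 1.5650]

Answer: 4.2346 6.5825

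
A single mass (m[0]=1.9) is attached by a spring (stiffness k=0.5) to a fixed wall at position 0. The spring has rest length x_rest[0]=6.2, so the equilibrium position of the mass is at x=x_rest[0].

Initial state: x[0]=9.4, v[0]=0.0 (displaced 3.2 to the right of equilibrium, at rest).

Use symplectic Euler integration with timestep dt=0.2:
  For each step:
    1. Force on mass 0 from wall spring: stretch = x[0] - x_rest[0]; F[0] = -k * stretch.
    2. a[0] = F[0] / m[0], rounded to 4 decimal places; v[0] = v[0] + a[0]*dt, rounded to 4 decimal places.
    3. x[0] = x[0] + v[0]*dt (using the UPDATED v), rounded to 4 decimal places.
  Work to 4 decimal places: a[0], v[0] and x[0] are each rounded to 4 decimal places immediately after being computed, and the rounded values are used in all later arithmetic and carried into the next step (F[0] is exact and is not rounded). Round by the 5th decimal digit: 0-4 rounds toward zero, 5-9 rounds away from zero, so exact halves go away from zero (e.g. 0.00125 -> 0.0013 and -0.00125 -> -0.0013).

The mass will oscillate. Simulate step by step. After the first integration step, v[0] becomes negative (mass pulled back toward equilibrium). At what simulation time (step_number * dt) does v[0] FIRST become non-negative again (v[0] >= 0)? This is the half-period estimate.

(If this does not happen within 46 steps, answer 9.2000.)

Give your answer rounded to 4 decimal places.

Answer: 6.2000

Derivation:
Step 0: x=[9.4000] v=[0.0000]
Step 1: x=[9.3663] v=[-0.1684]
Step 2: x=[9.2993] v=[-0.3350]
Step 3: x=[9.1997] v=[-0.4981]
Step 4: x=[9.0685] v=[-0.6560]
Step 5: x=[8.9071] v=[-0.8070]
Step 6: x=[8.7172] v=[-0.9495]
Step 7: x=[8.5008] v=[-1.0820]
Step 8: x=[8.2602] v=[-1.2031]
Step 9: x=[7.9979] v=[-1.3115]
Step 10: x=[7.7167] v=[-1.4061]
Step 11: x=[7.4195] v=[-1.4859]
Step 12: x=[7.1095] v=[-1.5501]
Step 13: x=[6.7899] v=[-1.5980]
Step 14: x=[6.4641] v=[-1.6290]
Step 15: x=[6.1355] v=[-1.6429]
Step 16: x=[5.8076] v=[-1.6395]
Step 17: x=[5.4838] v=[-1.6188]
Step 18: x=[5.1676] v=[-1.5811]
Step 19: x=[4.8622] v=[-1.5268]
Step 20: x=[4.5709] v=[-1.4564]
Step 21: x=[4.2968] v=[-1.3707]
Step 22: x=[4.0427] v=[-1.2705]
Step 23: x=[3.8113] v=[-1.1570]
Step 24: x=[3.6050] v=[-1.0313]
Step 25: x=[3.4261] v=[-0.8947]
Step 26: x=[3.2764] v=[-0.7487]
Step 27: x=[3.1574] v=[-0.5948]
Step 28: x=[3.0705] v=[-0.4347]
Step 29: x=[3.0165] v=[-0.2700]
Step 30: x=[2.9960] v=[-0.1024]
Step 31: x=[3.0092] v=[0.0662]
First v>=0 after going negative at step 31, time=6.2000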